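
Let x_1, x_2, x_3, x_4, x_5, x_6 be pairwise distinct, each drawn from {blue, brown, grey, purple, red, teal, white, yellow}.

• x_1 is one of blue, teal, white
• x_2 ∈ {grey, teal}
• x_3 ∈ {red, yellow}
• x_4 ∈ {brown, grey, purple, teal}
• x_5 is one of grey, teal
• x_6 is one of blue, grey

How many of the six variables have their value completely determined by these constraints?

2

x_2 and x_5 between them cover only {grey, teal} — a naked pair. Remove those values from x_1, x_4, x_6.
x_6's domain is down to {blue}, so x_6 = blue. So x_1 can't be blue.
x_1's domain is down to {white}, so x_1 = white.
Determined: x_1=white, x_6=blue. The other variables each still have more than one consistent value. That makes 2.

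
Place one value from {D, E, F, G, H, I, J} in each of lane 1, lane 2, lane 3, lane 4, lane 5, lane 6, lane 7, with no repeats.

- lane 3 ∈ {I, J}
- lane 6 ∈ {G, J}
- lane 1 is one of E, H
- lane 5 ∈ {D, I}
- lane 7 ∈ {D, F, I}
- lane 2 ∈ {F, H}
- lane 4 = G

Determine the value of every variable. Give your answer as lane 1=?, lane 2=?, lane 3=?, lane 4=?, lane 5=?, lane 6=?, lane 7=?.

lane 1=E, lane 2=H, lane 3=I, lane 4=G, lane 5=D, lane 6=J, lane 7=F

lane 4 has just one choice, so lane 4 = G. Remove G from lane 6.
lane 6's domain is down to {J}, so lane 6 = J. So lane 3 can't be J.
lane 3 must be I (only option left). Strike I from lane 5, lane 7.
lane 5 must be D (only option left). Eliminate D elsewhere: lane 7.
lane 7's domain is down to {F}, so lane 7 = F. Eliminate F elsewhere: lane 2.
That leaves lane 2 = H. Eliminate H elsewhere: lane 1.
That leaves lane 1 = E.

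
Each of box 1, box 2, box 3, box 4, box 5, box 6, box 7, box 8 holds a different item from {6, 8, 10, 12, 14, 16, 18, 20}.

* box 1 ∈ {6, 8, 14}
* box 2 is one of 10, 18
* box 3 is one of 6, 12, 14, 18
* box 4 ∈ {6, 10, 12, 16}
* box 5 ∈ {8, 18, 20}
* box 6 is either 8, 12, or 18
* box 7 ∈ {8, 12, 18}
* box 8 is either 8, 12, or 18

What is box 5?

20

The 8 variables together cover exactly {6, 8, 10, 12, 14, 16, 18, 20} — 8 values for 8 variables — and 16 appears only in box 4's list, so box 4 = 16.
The 7 still-open variables together cover exactly {6, 8, 10, 12, 14, 18, 20} — 7 values for 7 variables — and 10 appears only in box 2's list, so box 2 = 10.
Among the 6 still-open variables, 20 fits only box 5 (and all 6 values in {6, 8, 12, 14, 18, 20} must be used), so box 5 = 20.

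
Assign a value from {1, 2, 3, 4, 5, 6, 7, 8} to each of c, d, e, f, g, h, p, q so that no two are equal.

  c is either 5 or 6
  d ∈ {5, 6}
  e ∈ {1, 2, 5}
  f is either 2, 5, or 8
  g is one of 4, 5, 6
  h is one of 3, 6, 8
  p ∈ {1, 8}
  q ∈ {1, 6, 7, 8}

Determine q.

7

The 8 variables draw from only 8 values {1, 2, 3, 4, 5, 6, 7, 8}, so each is used; only h can be 3, hence h = 3.
The 7 still-open variables together cover exactly {1, 2, 4, 5, 6, 7, 8} — 7 values for 7 variables — and 4 appears only in g's list, so g = 4.
The 6 still-open variables together cover exactly {1, 2, 5, 6, 7, 8} — 6 values for 6 variables — and 7 appears only in q's list, so q = 7.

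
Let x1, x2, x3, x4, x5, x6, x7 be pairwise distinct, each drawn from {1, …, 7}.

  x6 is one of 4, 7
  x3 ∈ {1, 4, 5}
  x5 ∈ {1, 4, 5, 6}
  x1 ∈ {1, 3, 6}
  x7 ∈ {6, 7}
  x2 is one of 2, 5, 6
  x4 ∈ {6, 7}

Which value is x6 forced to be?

Among the 7 variables, 2 fits only x2 (and all 7 values in {1, 2, 3, 4, 5, 6, 7} must be used), so x2 = 2.
The 6 still-open variables together cover exactly {1, 3, 4, 5, 6, 7} — 6 values for 6 variables — and 3 appears only in x1's list, so x1 = 3.
x4 and x7 between them cover only {6, 7} — a naked pair. Remove those values from x5, x6.
So x6 = 4.

4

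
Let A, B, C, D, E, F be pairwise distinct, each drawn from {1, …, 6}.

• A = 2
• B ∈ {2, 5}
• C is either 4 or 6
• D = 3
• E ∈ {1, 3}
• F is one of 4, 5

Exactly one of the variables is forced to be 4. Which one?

A's domain is down to {2}, so A = 2. Eliminate 2 elsewhere: B.
B has just one choice, so B = 5. Remove 5 from F.
So 4 goes to F.

F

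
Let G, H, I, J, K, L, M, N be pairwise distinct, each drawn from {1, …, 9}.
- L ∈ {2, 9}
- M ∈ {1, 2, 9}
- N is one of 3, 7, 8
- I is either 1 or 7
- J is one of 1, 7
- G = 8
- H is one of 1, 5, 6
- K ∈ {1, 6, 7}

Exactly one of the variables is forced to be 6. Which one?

G must be 8 (only option left). Eliminate 8 elsewhere: N.
The 7 still-open variables draw from only 7 values {1, 2, 3, 5, 6, 7, 9}, so each is used; only N can be 3, hence N = 3.
Among the 6 still-open variables, 5 fits only H (and all 6 values in {1, 2, 5, 6, 7, 9} must be used), so H = 5.
The 5 still-open variables draw from only 5 values {1, 2, 6, 7, 9}, so each is used; only K can be 6, hence K = 6.

K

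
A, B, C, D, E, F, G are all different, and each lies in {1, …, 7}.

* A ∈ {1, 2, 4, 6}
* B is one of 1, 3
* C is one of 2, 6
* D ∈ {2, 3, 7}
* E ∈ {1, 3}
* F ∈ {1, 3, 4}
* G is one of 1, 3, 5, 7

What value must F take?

4

The 7 variables together cover exactly {1, 2, 3, 4, 5, 6, 7} — 7 values for 7 variables — and 5 appears only in G's list, so G = 5.
The 6 still-open variables draw from only 6 values {1, 2, 3, 4, 6, 7}, so each is used; only D can be 7, hence D = 7.
The 2 variables B and E are confined to {1, 3}, which locks those values in; drop them from A, F.
So F = 4.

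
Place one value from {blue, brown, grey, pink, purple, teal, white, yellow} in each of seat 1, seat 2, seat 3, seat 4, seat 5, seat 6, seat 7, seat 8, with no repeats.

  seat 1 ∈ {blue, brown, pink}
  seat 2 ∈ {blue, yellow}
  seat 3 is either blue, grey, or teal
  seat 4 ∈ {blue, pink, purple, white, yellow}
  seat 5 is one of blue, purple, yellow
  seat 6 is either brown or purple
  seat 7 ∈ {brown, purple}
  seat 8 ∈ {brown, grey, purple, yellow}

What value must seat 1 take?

pink

The 8 variables draw from only 8 values {blue, brown, grey, pink, purple, teal, white, yellow}, so each is used; only seat 3 can be teal, hence seat 3 = teal.
The 7 still-open variables together cover exactly {blue, brown, grey, pink, purple, white, yellow} — 7 values for 7 variables — and grey appears only in seat 8's list, so seat 8 = grey.
The 6 still-open variables draw from only 6 values {blue, brown, pink, purple, white, yellow}, so each is used; only seat 4 can be white, hence seat 4 = white.
The 5 still-open variables together cover exactly {blue, brown, pink, purple, yellow} — 5 values for 5 variables — and pink appears only in seat 1's list, so seat 1 = pink.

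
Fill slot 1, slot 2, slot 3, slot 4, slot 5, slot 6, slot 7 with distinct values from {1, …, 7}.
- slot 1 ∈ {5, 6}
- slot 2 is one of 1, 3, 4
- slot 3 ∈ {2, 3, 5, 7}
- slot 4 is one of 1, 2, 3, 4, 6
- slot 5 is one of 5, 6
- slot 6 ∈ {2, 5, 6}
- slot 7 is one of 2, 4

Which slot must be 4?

The 7 variables draw from only 7 values {1, 2, 3, 4, 5, 6, 7}, so each is used; only slot 3 can be 7, hence slot 3 = 7.
The 2 variables slot 1 and slot 5 are confined to {5, 6}, which locks those values in; drop them from slot 4, slot 6.
slot 6 has just one choice, so slot 6 = 2. Eliminate 2 elsewhere: slot 4, slot 7.

slot 7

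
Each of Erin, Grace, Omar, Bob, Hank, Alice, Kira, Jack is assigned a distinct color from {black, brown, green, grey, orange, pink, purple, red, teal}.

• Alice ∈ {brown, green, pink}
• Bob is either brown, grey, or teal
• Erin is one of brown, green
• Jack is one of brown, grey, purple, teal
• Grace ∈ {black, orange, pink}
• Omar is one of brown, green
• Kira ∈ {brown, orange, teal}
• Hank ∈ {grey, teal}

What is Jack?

Among the 8 variables, black fits only Grace (and all 8 values in {black, brown, green, grey, orange, pink, purple, teal} must be used), so Grace = black.
The 7 still-open variables together cover exactly {brown, green, grey, orange, pink, purple, teal} — 7 values for 7 variables — and orange appears only in Kira's list, so Kira = orange.
The 6 still-open variables together cover exactly {brown, green, grey, pink, purple, teal} — 6 values for 6 variables — and pink appears only in Alice's list, so Alice = pink.
The 5 still-open variables together cover exactly {brown, green, grey, purple, teal} — 5 values for 5 variables — and purple appears only in Jack's list, so Jack = purple.

purple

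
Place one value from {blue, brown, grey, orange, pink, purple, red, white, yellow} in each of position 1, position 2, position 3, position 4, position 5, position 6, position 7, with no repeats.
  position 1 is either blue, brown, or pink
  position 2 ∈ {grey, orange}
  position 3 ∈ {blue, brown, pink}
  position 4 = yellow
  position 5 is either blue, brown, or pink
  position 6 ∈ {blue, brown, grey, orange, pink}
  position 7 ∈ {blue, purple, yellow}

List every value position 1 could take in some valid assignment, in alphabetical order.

blue, brown, pink

position 4 must be yellow (only option left). Remove yellow from position 7.
The 6 still-open variables draw from only 6 values {blue, brown, grey, orange, pink, purple}, so each is used; only position 7 can be purple, hence position 7 = purple.
The 3 variables position 1, position 3, position 5 are confined to {blue, brown, pink}, which locks those values in; drop them from position 6.
No further eliminations apply; position 1 can still be any of blue, brown, pink.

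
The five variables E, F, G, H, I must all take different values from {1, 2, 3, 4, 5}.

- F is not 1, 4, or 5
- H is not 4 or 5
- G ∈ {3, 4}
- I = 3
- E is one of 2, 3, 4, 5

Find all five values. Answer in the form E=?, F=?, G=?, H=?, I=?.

I must be 3 (only option left). Eliminate 3 elsewhere: E, F, G, H.
F's domain is down to {2}, so F = 2. Eliminate 2 elsewhere: E, H.
That leaves G = 4. So E can't be 4.
That leaves H = 1.
E's domain is down to {5}, so E = 5.

E=5, F=2, G=4, H=1, I=3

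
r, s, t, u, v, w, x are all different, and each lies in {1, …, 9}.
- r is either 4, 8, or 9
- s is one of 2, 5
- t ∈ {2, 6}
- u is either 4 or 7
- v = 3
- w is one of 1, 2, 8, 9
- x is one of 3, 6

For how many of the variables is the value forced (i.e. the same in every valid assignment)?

v's domain is down to {3}, so v = 3. Strike 3 from x.
That leaves x = 6. So t can't be 6.
t has just one choice, so t = 2. Eliminate 2 elsewhere: s, w.
That leaves s = 5.
Determined: s=5, t=2, v=3, x=6. The other variables each still have more than one consistent value. That makes 4.

4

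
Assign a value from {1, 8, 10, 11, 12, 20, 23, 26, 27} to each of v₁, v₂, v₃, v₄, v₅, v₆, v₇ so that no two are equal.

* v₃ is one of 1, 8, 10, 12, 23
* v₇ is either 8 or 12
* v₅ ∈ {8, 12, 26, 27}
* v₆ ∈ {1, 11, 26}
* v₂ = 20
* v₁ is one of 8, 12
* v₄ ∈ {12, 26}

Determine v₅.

27

v₂ has just one choice, so v₂ = 20.
The 2 variables v₁ and v₇ are confined to {8, 12}, which locks those values in; drop them from v₃, v₄, v₅.
v₄'s domain is down to {26}, so v₄ = 26. Strike 26 from v₅, v₆.
So v₅ = 27.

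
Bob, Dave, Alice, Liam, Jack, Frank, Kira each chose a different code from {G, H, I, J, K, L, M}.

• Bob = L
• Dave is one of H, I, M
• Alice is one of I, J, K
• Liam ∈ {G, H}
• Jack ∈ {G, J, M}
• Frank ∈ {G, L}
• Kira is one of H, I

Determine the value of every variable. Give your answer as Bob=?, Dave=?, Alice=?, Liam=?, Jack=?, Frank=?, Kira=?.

Bob's domain is down to {L}, so Bob = L. Strike L from Frank.
Frank's domain is down to {G}, so Frank = G. So Liam, Jack can't be G.
Liam must be H (only option left). Remove H from Dave, Kira.
Kira must be I (only option left). Eliminate I elsewhere: Dave, Alice.
Dave must be M (only option left). Remove M from Jack.
Jack's domain is down to {J}, so Jack = J. Strike J from Alice.
Alice must be K (only option left).

Bob=L, Dave=M, Alice=K, Liam=H, Jack=J, Frank=G, Kira=I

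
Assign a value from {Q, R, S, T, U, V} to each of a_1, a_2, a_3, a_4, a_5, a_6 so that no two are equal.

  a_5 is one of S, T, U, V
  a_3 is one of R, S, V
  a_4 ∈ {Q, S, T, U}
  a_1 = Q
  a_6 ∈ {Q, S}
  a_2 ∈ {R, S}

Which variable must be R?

a_2

a_1's domain is down to {Q}, so a_1 = Q. Strike Q from a_4, a_6.
a_6's domain is down to {S}, so a_6 = S. Remove S from a_2, a_3, a_4, a_5.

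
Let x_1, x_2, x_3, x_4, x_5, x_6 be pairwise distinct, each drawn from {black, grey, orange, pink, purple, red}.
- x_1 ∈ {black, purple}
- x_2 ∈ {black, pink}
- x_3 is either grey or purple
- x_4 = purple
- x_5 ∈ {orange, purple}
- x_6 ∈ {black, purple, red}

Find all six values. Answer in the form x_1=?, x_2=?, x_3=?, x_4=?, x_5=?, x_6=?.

x_1=black, x_2=pink, x_3=grey, x_4=purple, x_5=orange, x_6=red

x_4 has just one choice, so x_4 = purple. Eliminate purple elsewhere: x_1, x_3, x_5, x_6.
x_5 has just one choice, so x_5 = orange.
x_1's domain is down to {black}, so x_1 = black. Strike black from x_2, x_6.
x_2 has just one choice, so x_2 = pink.
x_3 must be grey (only option left).
x_6 must be red (only option left).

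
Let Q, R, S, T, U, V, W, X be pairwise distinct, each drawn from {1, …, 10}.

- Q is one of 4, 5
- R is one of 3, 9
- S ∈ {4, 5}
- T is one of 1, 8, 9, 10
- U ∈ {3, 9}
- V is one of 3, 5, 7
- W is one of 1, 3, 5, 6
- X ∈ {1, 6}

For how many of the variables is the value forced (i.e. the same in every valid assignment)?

Q and S share exactly the 2 values {4, 5}; by pigeonhole those values go to them, so strike 4, 5 from V, W.
R and U share exactly the 2 values {3, 9}; by pigeonhole those values go to them, so strike 3, 9 from T, V, W.
V must be 7 (only option left).
The 2 variables W and X are confined to {1, 6}, which locks those values in; drop them from T.
Determined: V=7. The other variables each still have more than one consistent value. That makes 1.

1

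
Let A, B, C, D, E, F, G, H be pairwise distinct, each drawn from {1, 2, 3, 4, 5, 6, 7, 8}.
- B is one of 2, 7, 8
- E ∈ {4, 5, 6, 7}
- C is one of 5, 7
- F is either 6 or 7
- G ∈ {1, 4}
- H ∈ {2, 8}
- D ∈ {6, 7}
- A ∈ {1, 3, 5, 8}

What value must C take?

5

The 8 variables draw from only 8 values {1, 2, 3, 4, 5, 6, 7, 8}, so each is used; only A can be 3, hence A = 3.
The 7 still-open variables draw from only 7 values {1, 2, 4, 5, 6, 7, 8}, so each is used; only G can be 1, hence G = 1.
The 6 still-open variables draw from only 6 values {2, 4, 5, 6, 7, 8}, so each is used; only E can be 4, hence E = 4.
The 5 still-open variables draw from only 5 values {2, 5, 6, 7, 8}, so each is used; only C can be 5, hence C = 5.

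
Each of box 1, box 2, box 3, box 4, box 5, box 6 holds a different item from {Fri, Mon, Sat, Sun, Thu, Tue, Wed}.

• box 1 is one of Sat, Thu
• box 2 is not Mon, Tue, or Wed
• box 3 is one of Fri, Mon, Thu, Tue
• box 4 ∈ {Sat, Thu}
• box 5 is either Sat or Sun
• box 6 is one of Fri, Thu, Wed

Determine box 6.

box 1 and box 4 share exactly the 2 values {Sat, Thu}; by pigeonhole those values go to them, so strike Sat, Thu from box 2, box 3, box 5, box 6.
That leaves box 5 = Sun. Remove Sun from box 2.
box 2 has just one choice, so box 2 = Fri. Remove Fri from box 3, box 6.
So box 6 = Wed.

Wed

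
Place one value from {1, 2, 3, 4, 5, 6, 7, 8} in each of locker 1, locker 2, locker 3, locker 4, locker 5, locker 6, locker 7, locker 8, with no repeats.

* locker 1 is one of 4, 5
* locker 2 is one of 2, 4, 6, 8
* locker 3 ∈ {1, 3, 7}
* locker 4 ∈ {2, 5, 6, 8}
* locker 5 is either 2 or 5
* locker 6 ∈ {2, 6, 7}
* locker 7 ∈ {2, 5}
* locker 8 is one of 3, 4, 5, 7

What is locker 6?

7

The 8 variables draw from only 8 values {1, 2, 3, 4, 5, 6, 7, 8}, so each is used; only locker 3 can be 1, hence locker 3 = 1.
The 7 still-open variables together cover exactly {2, 3, 4, 5, 6, 7, 8} — 7 values for 7 variables — and 3 appears only in locker 8's list, so locker 8 = 3.
The 6 still-open variables together cover exactly {2, 4, 5, 6, 7, 8} — 6 values for 6 variables — and 7 appears only in locker 6's list, so locker 6 = 7.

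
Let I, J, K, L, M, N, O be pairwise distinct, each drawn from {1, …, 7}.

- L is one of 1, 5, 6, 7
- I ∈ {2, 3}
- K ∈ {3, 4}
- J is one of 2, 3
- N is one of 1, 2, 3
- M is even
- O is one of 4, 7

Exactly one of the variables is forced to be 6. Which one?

The 7 variables together cover exactly {1, 2, 3, 4, 5, 6, 7} — 7 values for 7 variables — and 5 appears only in L's list, so L = 5.
Among the 6 still-open variables, 1 fits only N (and all 6 values in {1, 2, 3, 4, 6, 7} must be used), so N = 1.
The 5 still-open variables draw from only 5 values {2, 3, 4, 6, 7}, so each is used; only M can be 6, hence M = 6.

M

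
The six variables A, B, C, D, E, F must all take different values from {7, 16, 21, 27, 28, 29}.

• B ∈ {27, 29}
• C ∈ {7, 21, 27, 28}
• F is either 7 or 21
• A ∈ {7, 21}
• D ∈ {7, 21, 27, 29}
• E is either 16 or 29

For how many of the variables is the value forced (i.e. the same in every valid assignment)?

2

The 6 variables together cover exactly {7, 16, 21, 27, 28, 29} — 6 values for 6 variables — and 16 appears only in E's list, so E = 16.
Among the 5 still-open variables, 28 fits only C (and all 5 values in {7, 21, 27, 28, 29} must be used), so C = 28.
The 2 variables A and F are confined to {7, 21}, which locks those values in; drop them from D.
Determined: C=28, E=16. The other variables each still have more than one consistent value. That makes 2.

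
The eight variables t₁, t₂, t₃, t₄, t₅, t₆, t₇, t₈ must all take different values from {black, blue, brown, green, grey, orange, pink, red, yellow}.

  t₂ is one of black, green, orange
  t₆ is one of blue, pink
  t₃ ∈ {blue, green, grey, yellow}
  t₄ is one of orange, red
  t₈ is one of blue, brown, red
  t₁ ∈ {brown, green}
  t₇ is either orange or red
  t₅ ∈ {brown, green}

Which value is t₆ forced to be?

t₁ and t₅ between them cover only {brown, green} — a naked pair. Remove those values from t₂, t₃, t₈.
t₄ and t₇ between them cover only {orange, red} — a naked pair. Remove those values from t₂, t₈.
t₂ has just one choice, so t₂ = black.
t₈ has just one choice, so t₈ = blue. Eliminate blue elsewhere: t₃, t₆.
So t₆ = pink.

pink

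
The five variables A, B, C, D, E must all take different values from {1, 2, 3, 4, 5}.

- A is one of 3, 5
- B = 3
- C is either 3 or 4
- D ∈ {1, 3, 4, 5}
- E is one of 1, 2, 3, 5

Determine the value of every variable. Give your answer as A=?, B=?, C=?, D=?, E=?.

A=5, B=3, C=4, D=1, E=2

B's domain is down to {3}, so B = 3. Eliminate 3 elsewhere: A, C, D, E.
C's domain is down to {4}, so C = 4. So D can't be 4.
That leaves A = 5. Remove 5 from D, E.
D has just one choice, so D = 1. Eliminate 1 elsewhere: E.
That leaves E = 2.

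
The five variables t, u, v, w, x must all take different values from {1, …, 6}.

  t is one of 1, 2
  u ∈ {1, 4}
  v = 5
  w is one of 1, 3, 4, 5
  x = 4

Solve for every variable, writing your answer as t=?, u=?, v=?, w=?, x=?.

v has just one choice, so v = 5. Eliminate 5 elsewhere: w.
That leaves x = 4. Eliminate 4 elsewhere: u, w.
That leaves u = 1. Remove 1 from t, w.
w has just one choice, so w = 3.
t has just one choice, so t = 2.

t=2, u=1, v=5, w=3, x=4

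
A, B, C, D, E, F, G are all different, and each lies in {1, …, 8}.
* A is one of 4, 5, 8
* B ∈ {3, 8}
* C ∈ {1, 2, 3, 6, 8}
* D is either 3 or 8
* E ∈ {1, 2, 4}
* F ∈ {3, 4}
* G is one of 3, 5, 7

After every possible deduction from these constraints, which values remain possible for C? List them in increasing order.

B and D between them cover only {3, 8} — a naked pair. Remove those values from A, C, F, G.
F has just one choice, so F = 4. Strike 4 from A, E.
A has just one choice, so A = 5. Strike 5 from G.
G has just one choice, so G = 7.
No further eliminations apply; C can still be any of 1, 2, 6.

1, 2, 6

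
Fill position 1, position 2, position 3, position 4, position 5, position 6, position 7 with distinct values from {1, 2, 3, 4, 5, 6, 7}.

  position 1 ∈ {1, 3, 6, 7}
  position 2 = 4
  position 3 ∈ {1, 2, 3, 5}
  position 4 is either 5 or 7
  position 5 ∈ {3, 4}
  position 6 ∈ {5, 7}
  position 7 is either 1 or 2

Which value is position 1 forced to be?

6

position 2 must be 4 (only option left). Strike 4 from position 5.
That leaves position 5 = 3. Remove 3 from position 1, position 3.
The 5 still-open variables draw from only 5 values {1, 2, 5, 6, 7}, so each is used; only position 1 can be 6, hence position 1 = 6.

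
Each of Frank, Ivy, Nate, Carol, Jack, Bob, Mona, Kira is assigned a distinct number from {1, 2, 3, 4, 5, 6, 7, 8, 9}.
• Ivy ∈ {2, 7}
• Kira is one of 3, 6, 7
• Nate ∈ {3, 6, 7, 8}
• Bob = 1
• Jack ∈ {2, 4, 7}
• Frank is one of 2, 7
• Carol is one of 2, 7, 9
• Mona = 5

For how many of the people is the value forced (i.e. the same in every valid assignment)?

Bob has just one choice, so Bob = 1.
Mona must be 5 (only option left).
The 2 variables Frank and Ivy are confined to {2, 7}, which locks those values in; drop them from Nate, Carol, Jack, Kira.
That leaves Carol = 9.
Jack's domain is down to {4}, so Jack = 4.
Determined: Carol=9, Jack=4, Bob=1, Mona=5. The other people each still have more than one consistent value. That makes 4.

4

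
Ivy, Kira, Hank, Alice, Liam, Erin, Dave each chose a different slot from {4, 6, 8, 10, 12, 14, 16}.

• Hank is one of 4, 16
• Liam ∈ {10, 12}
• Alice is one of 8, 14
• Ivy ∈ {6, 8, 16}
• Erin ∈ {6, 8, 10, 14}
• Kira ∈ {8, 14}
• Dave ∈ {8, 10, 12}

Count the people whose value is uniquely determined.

3

The 7 variables draw from only 7 values {4, 6, 8, 10, 12, 14, 16}, so each is used; only Hank can be 4, hence Hank = 4.
Among the 6 still-open variables, 16 fits only Ivy (and all 6 values in {6, 8, 10, 12, 14, 16} must be used), so Ivy = 16.
The 5 still-open variables together cover exactly {6, 8, 10, 12, 14} — 5 values for 5 variables — and 6 appears only in Erin's list, so Erin = 6.
Kira and Alice share exactly the 2 values {8, 14}; by pigeonhole those values go to them, so strike 8, 14 from Dave.
Determined: Ivy=16, Hank=4, Erin=6. The other people each still have more than one consistent value. That makes 3.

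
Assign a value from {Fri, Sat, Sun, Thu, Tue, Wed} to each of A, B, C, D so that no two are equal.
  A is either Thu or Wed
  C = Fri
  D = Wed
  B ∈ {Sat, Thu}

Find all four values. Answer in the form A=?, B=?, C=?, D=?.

A=Thu, B=Sat, C=Fri, D=Wed

C's domain is down to {Fri}, so C = Fri.
That leaves D = Wed. Eliminate Wed elsewhere: A.
A has just one choice, so A = Thu. Strike Thu from B.
B's domain is down to {Sat}, so B = Sat.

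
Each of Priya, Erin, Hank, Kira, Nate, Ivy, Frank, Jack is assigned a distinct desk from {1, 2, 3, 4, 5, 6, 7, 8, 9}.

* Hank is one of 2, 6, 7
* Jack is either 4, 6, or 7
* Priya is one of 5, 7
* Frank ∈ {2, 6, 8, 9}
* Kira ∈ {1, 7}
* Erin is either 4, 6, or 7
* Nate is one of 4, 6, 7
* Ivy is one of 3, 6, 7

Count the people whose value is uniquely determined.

4

Erin, Nate, Jack share exactly the 3 values {4, 6, 7}; by pigeonhole those values go to them, so strike 4, 6, 7 from Priya, Hank, Kira, Ivy, Frank.
Priya must be 5 (only option left).
Hank has just one choice, so Hank = 2. Strike 2 from Frank.
That leaves Kira = 1.
Ivy's domain is down to {3}, so Ivy = 3.
Determined: Priya=5, Hank=2, Kira=1, Ivy=3. The other people each still have more than one consistent value. That makes 4.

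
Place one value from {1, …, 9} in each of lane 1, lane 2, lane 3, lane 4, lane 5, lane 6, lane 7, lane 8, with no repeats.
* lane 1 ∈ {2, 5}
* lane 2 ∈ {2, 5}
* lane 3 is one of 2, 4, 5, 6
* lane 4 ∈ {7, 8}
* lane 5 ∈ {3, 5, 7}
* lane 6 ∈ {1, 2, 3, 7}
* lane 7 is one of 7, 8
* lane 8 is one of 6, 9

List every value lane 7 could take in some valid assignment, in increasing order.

7, 8

lane 1 and lane 2 between them cover only {2, 5} — a naked pair. Remove those values from lane 3, lane 5, lane 6.
The 2 variables lane 4 and lane 7 are confined to {7, 8}, which locks those values in; drop them from lane 5, lane 6.
That leaves lane 5 = 3. Remove 3 from lane 6.
lane 6 must be 1 (only option left).
No further eliminations apply; lane 7 can still be any of 7, 8.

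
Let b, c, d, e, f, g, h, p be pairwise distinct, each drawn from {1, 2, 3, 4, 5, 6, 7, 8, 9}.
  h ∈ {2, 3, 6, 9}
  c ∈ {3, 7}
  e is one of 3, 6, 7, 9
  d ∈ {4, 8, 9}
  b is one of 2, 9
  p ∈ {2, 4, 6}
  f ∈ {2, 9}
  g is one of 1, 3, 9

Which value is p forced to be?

The 8 variables draw from only 8 values {1, 2, 3, 4, 6, 7, 8, 9}, so each is used; only g can be 1, hence g = 1.
Among the 7 still-open variables, 8 fits only d (and all 7 values in {2, 3, 4, 6, 7, 8, 9} must be used), so d = 8.
The 6 still-open variables draw from only 6 values {2, 3, 4, 6, 7, 9}, so each is used; only p can be 4, hence p = 4.

4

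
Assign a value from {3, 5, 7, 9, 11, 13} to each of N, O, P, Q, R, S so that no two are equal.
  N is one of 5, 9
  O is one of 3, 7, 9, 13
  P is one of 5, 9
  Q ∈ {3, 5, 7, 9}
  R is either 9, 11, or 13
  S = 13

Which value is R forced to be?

S must be 13 (only option left). Eliminate 13 elsewhere: O, R.
The 5 still-open variables together cover exactly {3, 5, 7, 9, 11} — 5 values for 5 variables — and 11 appears only in R's list, so R = 11.

11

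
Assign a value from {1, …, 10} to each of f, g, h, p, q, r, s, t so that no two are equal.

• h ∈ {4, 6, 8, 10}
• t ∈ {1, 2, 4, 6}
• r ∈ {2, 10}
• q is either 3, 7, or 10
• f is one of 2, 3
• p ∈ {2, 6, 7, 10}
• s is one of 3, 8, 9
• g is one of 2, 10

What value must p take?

The 2 variables g and r are confined to {2, 10}, which locks those values in; drop them from f, h, p, q, t.
f's domain is down to {3}, so f = 3. So q, s can't be 3.
q's domain is down to {7}, so q = 7. So p can't be 7.
So p = 6.

6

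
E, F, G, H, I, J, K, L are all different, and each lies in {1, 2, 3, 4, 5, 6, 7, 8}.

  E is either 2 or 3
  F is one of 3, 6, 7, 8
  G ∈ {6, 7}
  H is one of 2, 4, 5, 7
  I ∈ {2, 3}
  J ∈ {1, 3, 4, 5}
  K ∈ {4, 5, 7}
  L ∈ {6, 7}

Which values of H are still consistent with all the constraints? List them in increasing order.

The 8 variables together cover exactly {1, 2, 3, 4, 5, 6, 7, 8} — 8 values for 8 variables — and 1 appears only in J's list, so J = 1.
Among the 7 still-open variables, 8 fits only F (and all 7 values in {2, 3, 4, 5, 6, 7, 8} must be used), so F = 8.
E and I between them cover only {2, 3} — a naked pair. Remove those values from H.
The 2 variables G and L are confined to {6, 7}, which locks those values in; drop them from H, K.
No further eliminations apply; H can still be any of 4, 5.

4, 5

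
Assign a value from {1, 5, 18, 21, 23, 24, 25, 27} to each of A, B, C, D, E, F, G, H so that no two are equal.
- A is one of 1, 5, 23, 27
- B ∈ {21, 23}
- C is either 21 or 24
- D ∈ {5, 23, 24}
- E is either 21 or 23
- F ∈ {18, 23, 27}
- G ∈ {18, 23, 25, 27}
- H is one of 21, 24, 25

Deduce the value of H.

Among the 8 variables, 1 fits only A (and all 8 values in {1, 5, 18, 21, 23, 24, 25, 27} must be used), so A = 1.
Among the 7 still-open variables, 5 fits only D (and all 7 values in {5, 18, 21, 23, 24, 25, 27} must be used), so D = 5.
B and E between them cover only {21, 23} — a naked pair. Remove those values from C, F, G, H.
C's domain is down to {24}, so C = 24. So H can't be 24.
So H = 25.

25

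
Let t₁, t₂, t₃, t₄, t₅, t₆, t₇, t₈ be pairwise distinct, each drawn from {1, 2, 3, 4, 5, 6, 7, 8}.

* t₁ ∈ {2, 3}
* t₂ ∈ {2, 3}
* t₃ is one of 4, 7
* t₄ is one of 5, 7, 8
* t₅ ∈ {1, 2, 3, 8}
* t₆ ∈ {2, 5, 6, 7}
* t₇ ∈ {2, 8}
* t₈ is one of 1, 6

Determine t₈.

6

The 8 variables draw from only 8 values {1, 2, 3, 4, 5, 6, 7, 8}, so each is used; only t₃ can be 4, hence t₃ = 4.
t₁ and t₂ between them cover only {2, 3} — a naked pair. Remove those values from t₅, t₆, t₇.
That leaves t₇ = 8. Eliminate 8 elsewhere: t₄, t₅.
That leaves t₅ = 1. Strike 1 from t₈.
So t₈ = 6.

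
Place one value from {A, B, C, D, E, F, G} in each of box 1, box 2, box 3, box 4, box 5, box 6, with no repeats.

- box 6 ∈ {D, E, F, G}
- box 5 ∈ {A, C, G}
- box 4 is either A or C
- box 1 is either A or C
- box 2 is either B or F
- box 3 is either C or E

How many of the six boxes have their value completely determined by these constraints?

The 2 variables box 1 and box 4 are confined to {A, C}, which locks those values in; drop them from box 3, box 5.
That leaves box 3 = E. Remove E from box 6.
box 5 must be G (only option left). Strike G from box 6.
Determined: box 3=E, box 5=G. The other boxes each still have more than one consistent value. That makes 2.

2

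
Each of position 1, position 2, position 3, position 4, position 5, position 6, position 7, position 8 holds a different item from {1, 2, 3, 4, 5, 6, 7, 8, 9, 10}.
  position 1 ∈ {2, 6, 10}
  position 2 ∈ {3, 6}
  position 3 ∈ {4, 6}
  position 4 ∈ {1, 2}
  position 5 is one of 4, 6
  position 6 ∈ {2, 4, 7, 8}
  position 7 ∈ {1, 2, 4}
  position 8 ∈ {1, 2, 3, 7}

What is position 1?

10

The 8 variables together cover exactly {1, 2, 3, 4, 6, 7, 8, 10} — 8 values for 8 variables — and 8 appears only in position 6's list, so position 6 = 8.
The 7 still-open variables together cover exactly {1, 2, 3, 4, 6, 7, 10} — 7 values for 7 variables — and 7 appears only in position 8's list, so position 8 = 7.
Among the 6 still-open variables, 3 fits only position 2 (and all 6 values in {1, 2, 3, 4, 6, 10} must be used), so position 2 = 3.
The 5 still-open variables draw from only 5 values {1, 2, 4, 6, 10}, so each is used; only position 1 can be 10, hence position 1 = 10.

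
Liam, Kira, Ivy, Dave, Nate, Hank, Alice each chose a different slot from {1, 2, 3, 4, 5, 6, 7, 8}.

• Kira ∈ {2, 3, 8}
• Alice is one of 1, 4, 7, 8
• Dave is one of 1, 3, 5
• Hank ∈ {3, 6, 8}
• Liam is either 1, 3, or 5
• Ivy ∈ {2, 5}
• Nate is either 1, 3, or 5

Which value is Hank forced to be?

6

Liam, Dave, Nate between them cover only {1, 3, 5} — a naked triple. Remove those values from Kira, Ivy, Hank, Alice.
That leaves Ivy = 2. So Kira can't be 2.
Kira's domain is down to {8}, so Kira = 8. So Hank, Alice can't be 8.
So Hank = 6.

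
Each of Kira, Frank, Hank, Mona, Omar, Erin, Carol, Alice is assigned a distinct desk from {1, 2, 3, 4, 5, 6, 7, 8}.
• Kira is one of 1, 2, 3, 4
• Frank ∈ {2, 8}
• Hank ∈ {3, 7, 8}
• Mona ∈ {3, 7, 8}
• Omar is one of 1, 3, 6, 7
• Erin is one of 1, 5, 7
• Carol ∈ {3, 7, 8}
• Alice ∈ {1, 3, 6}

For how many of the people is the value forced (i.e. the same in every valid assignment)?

3

The 8 variables draw from only 8 values {1, 2, 3, 4, 5, 6, 7, 8}, so each is used; only Kira can be 4, hence Kira = 4.
Among the 7 still-open variables, 2 fits only Frank (and all 7 values in {1, 2, 3, 5, 6, 7, 8} must be used), so Frank = 2.
The 6 still-open variables together cover exactly {1, 3, 5, 6, 7, 8} — 6 values for 6 variables — and 5 appears only in Erin's list, so Erin = 5.
Hank, Mona, Carol between them cover only {3, 7, 8} — a naked triple. Remove those values from Omar, Alice.
Determined: Kira=4, Frank=2, Erin=5. The other people each still have more than one consistent value. That makes 3.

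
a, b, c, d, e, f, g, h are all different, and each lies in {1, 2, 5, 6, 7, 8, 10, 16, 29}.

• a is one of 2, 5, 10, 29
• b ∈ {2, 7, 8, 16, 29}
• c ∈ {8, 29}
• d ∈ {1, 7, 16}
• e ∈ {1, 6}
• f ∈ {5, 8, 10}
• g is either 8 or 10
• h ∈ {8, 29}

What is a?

2

c and h share exactly the 2 values {8, 29}; by pigeonhole those values go to them, so strike 8, 29 from a, b, f, g.
g has just one choice, so g = 10. Remove 10 from a, f.
f must be 5 (only option left). Remove 5 from a.
So a = 2.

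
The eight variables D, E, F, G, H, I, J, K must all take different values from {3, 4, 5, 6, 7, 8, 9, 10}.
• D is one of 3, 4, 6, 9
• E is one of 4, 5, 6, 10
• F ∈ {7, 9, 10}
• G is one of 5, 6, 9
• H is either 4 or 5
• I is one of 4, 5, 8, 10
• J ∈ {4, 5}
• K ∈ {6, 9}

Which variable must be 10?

E

The 8 variables draw from only 8 values {3, 4, 5, 6, 7, 8, 9, 10}, so each is used; only D can be 3, hence D = 3.
Among the 7 still-open variables, 7 fits only F (and all 7 values in {4, 5, 6, 7, 8, 9, 10} must be used), so F = 7.
Among the 6 still-open variables, 8 fits only I (and all 6 values in {4, 5, 6, 8, 9, 10} must be used), so I = 8.
The 5 still-open variables draw from only 5 values {4, 5, 6, 9, 10}, so each is used; only E can be 10, hence E = 10.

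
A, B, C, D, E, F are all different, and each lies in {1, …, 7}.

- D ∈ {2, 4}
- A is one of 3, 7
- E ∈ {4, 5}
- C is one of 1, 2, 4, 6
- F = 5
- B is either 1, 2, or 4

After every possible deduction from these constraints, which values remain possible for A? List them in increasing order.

F has just one choice, so F = 5. Eliminate 5 elsewhere: E.
E must be 4 (only option left). So B, C, D can't be 4.
D must be 2 (only option left). So B, C can't be 2.
B has just one choice, so B = 1. Eliminate 1 elsewhere: C.
C has just one choice, so C = 6.
No further eliminations apply; A can still be any of 3, 7.

3, 7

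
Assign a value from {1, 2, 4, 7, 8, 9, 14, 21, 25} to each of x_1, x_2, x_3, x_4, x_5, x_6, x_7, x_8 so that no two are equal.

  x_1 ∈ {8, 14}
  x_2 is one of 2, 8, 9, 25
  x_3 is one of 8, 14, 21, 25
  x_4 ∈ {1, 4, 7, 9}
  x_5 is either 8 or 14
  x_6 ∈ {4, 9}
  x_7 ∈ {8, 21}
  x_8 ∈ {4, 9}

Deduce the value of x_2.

x_1 and x_5 share exactly the 2 values {8, 14}; by pigeonhole those values go to them, so strike 8, 14 from x_2, x_3, x_7.
x_7's domain is down to {21}, so x_7 = 21. So x_3 can't be 21.
x_3 must be 25 (only option left). Remove 25 from x_2.
x_6 and x_8 between them cover only {4, 9} — a naked pair. Remove those values from x_2, x_4.
So x_2 = 2.

2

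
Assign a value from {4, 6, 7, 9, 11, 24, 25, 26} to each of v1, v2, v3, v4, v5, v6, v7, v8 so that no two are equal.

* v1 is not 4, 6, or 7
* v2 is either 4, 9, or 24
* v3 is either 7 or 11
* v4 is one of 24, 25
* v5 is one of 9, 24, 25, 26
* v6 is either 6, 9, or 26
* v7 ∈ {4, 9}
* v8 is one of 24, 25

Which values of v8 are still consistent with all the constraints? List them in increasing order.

24, 25

The 8 variables draw from only 8 values {4, 6, 7, 9, 11, 24, 25, 26}, so each is used; only v6 can be 6, hence v6 = 6.
Among the 7 still-open variables, 7 fits only v3 (and all 7 values in {4, 7, 9, 11, 24, 25, 26} must be used), so v3 = 7.
The 6 still-open variables draw from only 6 values {4, 9, 11, 24, 25, 26}, so each is used; only v1 can be 11, hence v1 = 11.
Among the 5 still-open variables, 26 fits only v5 (and all 5 values in {4, 9, 24, 25, 26} must be used), so v5 = 26.
The 2 variables v4 and v8 are confined to {24, 25}, which locks those values in; drop them from v2.
No further eliminations apply; v8 can still be any of 24, 25.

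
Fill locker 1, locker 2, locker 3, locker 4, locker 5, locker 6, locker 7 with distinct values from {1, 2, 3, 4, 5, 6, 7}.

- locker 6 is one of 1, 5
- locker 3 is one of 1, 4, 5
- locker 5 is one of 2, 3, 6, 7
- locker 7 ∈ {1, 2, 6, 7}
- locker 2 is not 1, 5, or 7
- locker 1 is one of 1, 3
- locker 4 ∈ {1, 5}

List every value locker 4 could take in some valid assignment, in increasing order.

1, 5

The 2 variables locker 4 and locker 6 are confined to {1, 5}, which locks those values in; drop them from locker 1, locker 3, locker 7.
locker 1's domain is down to {3}, so locker 1 = 3. Eliminate 3 elsewhere: locker 2, locker 5.
That leaves locker 3 = 4. So locker 2 can't be 4.
No further eliminations apply; locker 4 can still be any of 1, 5.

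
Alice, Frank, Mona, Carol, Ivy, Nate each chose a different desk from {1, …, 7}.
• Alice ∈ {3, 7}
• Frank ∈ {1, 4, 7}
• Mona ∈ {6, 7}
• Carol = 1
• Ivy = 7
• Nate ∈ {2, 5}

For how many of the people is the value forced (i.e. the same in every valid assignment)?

Carol has just one choice, so Carol = 1. So Frank can't be 1.
Ivy must be 7 (only option left). So Alice, Frank, Mona can't be 7.
Alice must be 3 (only option left).
Frank must be 4 (only option left).
Mona's domain is down to {6}, so Mona = 6.
Determined: Alice=3, Frank=4, Mona=6, Carol=1, Ivy=7. The other people each still have more than one consistent value. That makes 5.

5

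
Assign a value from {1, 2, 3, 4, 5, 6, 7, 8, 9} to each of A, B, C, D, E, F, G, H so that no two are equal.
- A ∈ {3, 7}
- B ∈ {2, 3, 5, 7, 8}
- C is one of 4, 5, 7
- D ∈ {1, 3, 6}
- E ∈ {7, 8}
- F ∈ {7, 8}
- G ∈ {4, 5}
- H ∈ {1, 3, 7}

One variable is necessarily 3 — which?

The 8 variables together cover exactly {1, 2, 3, 4, 5, 6, 7, 8} — 8 values for 8 variables — and 2 appears only in B's list, so B = 2.
The 7 still-open variables together cover exactly {1, 3, 4, 5, 6, 7, 8} — 7 values for 7 variables — and 6 appears only in D's list, so D = 6.
The 6 still-open variables together cover exactly {1, 3, 4, 5, 7, 8} — 6 values for 6 variables — and 1 appears only in H's list, so H = 1.
Among the 5 still-open variables, 3 fits only A (and all 5 values in {3, 4, 5, 7, 8} must be used), so A = 3.

A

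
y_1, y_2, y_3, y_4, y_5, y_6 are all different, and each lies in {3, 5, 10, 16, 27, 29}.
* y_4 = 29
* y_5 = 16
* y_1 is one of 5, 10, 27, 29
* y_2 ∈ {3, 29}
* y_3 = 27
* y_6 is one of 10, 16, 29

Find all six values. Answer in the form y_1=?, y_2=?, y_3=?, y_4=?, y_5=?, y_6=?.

y_3's domain is down to {27}, so y_3 = 27. Eliminate 27 elsewhere: y_1.
y_4 must be 29 (only option left). Strike 29 from y_1, y_2, y_6.
y_5's domain is down to {16}, so y_5 = 16. Strike 16 from y_6.
y_6 must be 10 (only option left). Strike 10 from y_1.
y_1 must be 5 (only option left).
y_2's domain is down to {3}, so y_2 = 3.

y_1=5, y_2=3, y_3=27, y_4=29, y_5=16, y_6=10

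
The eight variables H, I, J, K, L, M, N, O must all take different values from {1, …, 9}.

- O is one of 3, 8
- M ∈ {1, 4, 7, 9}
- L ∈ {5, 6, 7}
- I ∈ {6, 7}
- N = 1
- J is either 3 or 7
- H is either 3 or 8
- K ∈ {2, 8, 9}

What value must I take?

6

N has just one choice, so N = 1. Eliminate 1 elsewhere: M.
H and O between them cover only {3, 8} — a naked pair. Remove those values from J, K.
That leaves J = 7. Remove 7 from I, L, M.
So I = 6.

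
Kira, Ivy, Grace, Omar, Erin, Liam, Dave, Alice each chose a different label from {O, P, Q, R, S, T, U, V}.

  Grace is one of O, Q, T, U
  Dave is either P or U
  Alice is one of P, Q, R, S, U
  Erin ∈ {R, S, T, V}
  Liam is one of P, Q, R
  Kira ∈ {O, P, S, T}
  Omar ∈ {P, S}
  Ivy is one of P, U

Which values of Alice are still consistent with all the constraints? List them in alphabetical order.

Q, R

The 8 variables together cover exactly {O, P, Q, R, S, T, U, V} — 8 values for 8 variables — and V appears only in Erin's list, so Erin = V.
Ivy and Dave between them cover only {P, U} — a naked pair. Remove those values from Kira, Grace, Omar, Liam, Alice.
Omar has just one choice, so Omar = S. Strike S from Kira, Alice.
Liam and Alice between them cover only {Q, R} — a naked pair. Remove those values from Grace.
No further eliminations apply; Alice can still be any of Q, R.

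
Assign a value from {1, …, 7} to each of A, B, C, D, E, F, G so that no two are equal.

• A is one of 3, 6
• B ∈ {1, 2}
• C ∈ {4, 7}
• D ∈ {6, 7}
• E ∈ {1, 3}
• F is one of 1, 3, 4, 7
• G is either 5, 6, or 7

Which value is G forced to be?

5

The 7 variables draw from only 7 values {1, 2, 3, 4, 5, 6, 7}, so each is used; only B can be 2, hence B = 2.
The 6 still-open variables together cover exactly {1, 3, 4, 5, 6, 7} — 6 values for 6 variables — and 5 appears only in G's list, so G = 5.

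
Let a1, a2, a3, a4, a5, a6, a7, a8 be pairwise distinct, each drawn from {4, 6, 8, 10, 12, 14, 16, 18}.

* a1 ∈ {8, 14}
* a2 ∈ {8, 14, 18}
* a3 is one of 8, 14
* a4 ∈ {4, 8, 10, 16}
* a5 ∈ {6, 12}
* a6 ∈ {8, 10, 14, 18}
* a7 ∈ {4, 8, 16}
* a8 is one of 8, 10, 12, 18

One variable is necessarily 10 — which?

a6

The 8 variables draw from only 8 values {4, 6, 8, 10, 12, 14, 16, 18}, so each is used; only a5 can be 6, hence a5 = 6.
The 7 still-open variables together cover exactly {4, 8, 10, 12, 14, 16, 18} — 7 values for 7 variables — and 12 appears only in a8's list, so a8 = 12.
The 2 variables a1 and a3 are confined to {8, 14}, which locks those values in; drop them from a2, a4, a6, a7.
That leaves a2 = 18. Eliminate 18 elsewhere: a6.
So 10 goes to a6.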